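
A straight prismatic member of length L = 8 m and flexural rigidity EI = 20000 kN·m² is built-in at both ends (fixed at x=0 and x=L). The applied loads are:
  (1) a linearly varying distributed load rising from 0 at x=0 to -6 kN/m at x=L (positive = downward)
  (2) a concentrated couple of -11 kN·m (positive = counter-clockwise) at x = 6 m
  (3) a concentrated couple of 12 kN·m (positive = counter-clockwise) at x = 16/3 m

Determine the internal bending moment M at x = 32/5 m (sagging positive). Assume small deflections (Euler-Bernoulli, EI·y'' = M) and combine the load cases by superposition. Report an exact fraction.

Load 1 — triangular load w₀=-6 kN/m (0→w₀ over full span):
  M_1 = 3w₀Lx/20 - w₀L²/30 - w₀x³/(6L) = 3·(-6)·8·(32/5)/20 - (-6)·8²/30 - (-6)·(32/5)³/(6·8) = -64/125 kN·m
Load 2 — applied couple M₀=-11 kN·m at a=6 m (b=L-a=2):
  M_2 = R_Ax - M_A - M₀  [x>a] with R_A=-99/64, M_A=-55/16 = (-99/64)·(32/5) - (-55/16) - (-11) = 363/80 kN·m
Load 3 — applied couple M₀=12 kN·m at a=16/3 m (b=L-a=8/3):
  M_3 = R_Ax - M_A - M₀  [x>a] with R_A=2, M_A=4 = 2·(32/5) - 4 - 12 = -16/5 kN·m
Superposition: M = Σ M_i = 1651/2000 kN·m ≈ 0.825500 kN·m

M(32/5) = 1651/2000 kN·m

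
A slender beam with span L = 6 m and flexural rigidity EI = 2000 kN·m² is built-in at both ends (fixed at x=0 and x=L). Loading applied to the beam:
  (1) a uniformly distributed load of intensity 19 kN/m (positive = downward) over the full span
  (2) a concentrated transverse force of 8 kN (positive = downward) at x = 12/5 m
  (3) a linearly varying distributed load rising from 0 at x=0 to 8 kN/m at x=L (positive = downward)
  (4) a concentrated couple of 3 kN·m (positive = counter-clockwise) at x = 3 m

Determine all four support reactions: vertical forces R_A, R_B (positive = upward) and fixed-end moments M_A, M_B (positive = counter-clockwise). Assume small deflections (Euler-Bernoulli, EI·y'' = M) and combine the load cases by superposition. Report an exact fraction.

Load 1 — uniform load w=19 kN/m over full span:
  R_A = wL/2 = 19·6/2 = 57 kN
  M_A = wL²/12 = 19·6²/12 = 57 kN·m
  R_B = wL/2 = 19·6/2 = 57 kN
  M_B = -wL²/12 = -19·6²/12 = -57 kN·m
Load 2 — point force P=8 kN at a=12/5 m (b=L-a=18/5):
  R_A = Pb²(3a+b)/L³ = 8·(18/5)²·(3·(12/5)+(18/5))/6³ = 648/125 kN
  M_A = Pab²/L² = 8·(12/5)·(18/5)²/6² = 864/125 kN·m
  R_B = Pa²(a+3b)/L³ = 8·(12/5)²·((12/5)+3·(18/5))/6³ = 352/125 kN
  M_B = -Pa²b/L² = -8·(12/5)²·(18/5)/6² = -576/125 kN·m
Load 3 — triangular load w₀=8 kN/m (0→w₀ over full span):
  R_A = 3w₀L/20 = 3·8·6/20 = 36/5 kN
  M_A = w₀L²/30 = 8·6²/30 = 48/5 kN·m
  R_B = 7w₀L/20 = 7·8·6/20 = 84/5 kN
  M_B = -w₀L²/20 = -8·6²/20 = -72/5 kN·m
Load 4 — applied couple M₀=3 kN·m at a=3 m (b=L-a=3):
  R_A = 6M₀ab/L³ = 6·3·3·3/6³ = 3/4 kN
  M_A = M₀b(2a-b)/L² = 3·3·(2·3-3)/6² = 3/4 kN·m
  R_B = -6M₀ab/L³ = -6·3·3·3/6³ = -3/4 kN
  M_B = M₀a(2b-a)/L² = 3·3·(2·3-3)/6² = 3/4 kN·m
Superposition: R_A = 35067/500 kN, M_A = 37131/500 kN·m, R_B = 37933/500 kN, M_B = -37629/500 kN·m

R_A = 35067/500 kN, M_A = 37131/500 kN·m, R_B = 37933/500 kN, M_B = -37629/500 kN·m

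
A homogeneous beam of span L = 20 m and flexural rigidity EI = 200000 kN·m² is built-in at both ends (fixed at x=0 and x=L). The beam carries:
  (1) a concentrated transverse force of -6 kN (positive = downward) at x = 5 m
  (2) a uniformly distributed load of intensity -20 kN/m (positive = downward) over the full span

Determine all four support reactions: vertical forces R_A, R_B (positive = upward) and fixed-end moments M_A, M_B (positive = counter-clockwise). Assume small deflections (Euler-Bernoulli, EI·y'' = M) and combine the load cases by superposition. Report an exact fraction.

R_A = -3281/16 kN, M_A = -16405/24 kN·m, R_B = -3215/16 kN, M_B = 16135/24 kN·m

Load 1 — point force P=-6 kN at a=5 m (b=L-a=15):
  R_A = Pb²(3a+b)/L³ = (-6)·15²·(3·5+15)/20³ = -81/16 kN
  M_A = Pab²/L² = (-6)·5·15²/20² = -135/8 kN·m
  R_B = Pa²(a+3b)/L³ = (-6)·5²·(5+3·15)/20³ = -15/16 kN
  M_B = -Pa²b/L² = -(-6)·5²·15/20² = 45/8 kN·m
Load 2 — uniform load w=-20 kN/m over full span:
  R_A = wL/2 = (-20)·20/2 = -200 kN
  M_A = wL²/12 = (-20)·20²/12 = -2000/3 kN·m
  R_B = wL/2 = (-20)·20/2 = -200 kN
  M_B = -wL²/12 = -(-20)·20²/12 = 2000/3 kN·m
Superposition: R_A = -3281/16 kN, M_A = -16405/24 kN·m, R_B = -3215/16 kN, M_B = 16135/24 kN·m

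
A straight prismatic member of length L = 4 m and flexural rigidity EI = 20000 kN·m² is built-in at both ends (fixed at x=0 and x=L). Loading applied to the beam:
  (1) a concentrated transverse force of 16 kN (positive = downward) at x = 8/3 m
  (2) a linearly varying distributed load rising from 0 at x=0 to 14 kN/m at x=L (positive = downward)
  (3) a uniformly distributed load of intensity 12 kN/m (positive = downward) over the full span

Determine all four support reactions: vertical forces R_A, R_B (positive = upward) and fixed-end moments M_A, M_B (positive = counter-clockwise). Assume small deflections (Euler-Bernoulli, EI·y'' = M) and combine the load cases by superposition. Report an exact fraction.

Load 1 — point force P=16 kN at a=8/3 m (b=L-a=4/3):
  R_A = Pb²(3a+b)/L³ = 16·(4/3)²·(3·(8/3)+(4/3))/4³ = 112/27 kN
  M_A = Pab²/L² = 16·(8/3)·(4/3)²/4² = 128/27 kN·m
  R_B = Pa²(a+3b)/L³ = 16·(8/3)²·((8/3)+3·(4/3))/4³ = 320/27 kN
  M_B = -Pa²b/L² = -16·(8/3)²·(4/3)/4² = -256/27 kN·m
Load 2 — triangular load w₀=14 kN/m (0→w₀ over full span):
  R_A = 3w₀L/20 = 3·14·4/20 = 42/5 kN
  M_A = w₀L²/30 = 14·4²/30 = 112/15 kN·m
  R_B = 7w₀L/20 = 7·14·4/20 = 98/5 kN
  M_B = -w₀L²/20 = -14·4²/20 = -56/5 kN·m
Load 3 — uniform load w=12 kN/m over full span:
  R_A = wL/2 = 12·4/2 = 24 kN
  M_A = wL²/12 = 12·4²/12 = 16 kN·m
  R_B = wL/2 = 12·4/2 = 24 kN
  M_B = -wL²/12 = -12·4²/12 = -16 kN·m
Superposition: R_A = 4934/135 kN, M_A = 3808/135 kN·m, R_B = 7486/135 kN, M_B = -4952/135 kN·m

R_A = 4934/135 kN, M_A = 3808/135 kN·m, R_B = 7486/135 kN, M_B = -4952/135 kN·m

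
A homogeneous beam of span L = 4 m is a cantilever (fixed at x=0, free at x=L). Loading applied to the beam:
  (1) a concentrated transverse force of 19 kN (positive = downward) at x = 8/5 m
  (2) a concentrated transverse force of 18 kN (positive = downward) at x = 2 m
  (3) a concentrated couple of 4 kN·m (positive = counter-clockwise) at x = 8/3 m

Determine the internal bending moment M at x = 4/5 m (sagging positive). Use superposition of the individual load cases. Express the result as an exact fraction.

M(4/5) = -164/5 kN·m

Load 1 — point force P=19 kN at a=8/5 m (b=L-a=12/5):
  M_1 = -P(a-x)  [x≤a] = -19·((8/5)-(4/5)) = -76/5 kN·m
Load 2 — point force P=18 kN at a=2 m (b=L-a=2):
  M_2 = -P(a-x)  [x≤a] = -18·(2-(4/5)) = -108/5 kN·m
Load 3 — applied couple M₀=4 kN·m at a=8/3 m (b=L-a=4/3):
  M_3 = M₀  [x≤a] = 4 = 4 kN·m
Superposition: M = Σ M_i = -164/5 kN·m ≈ -32.800000 kN·m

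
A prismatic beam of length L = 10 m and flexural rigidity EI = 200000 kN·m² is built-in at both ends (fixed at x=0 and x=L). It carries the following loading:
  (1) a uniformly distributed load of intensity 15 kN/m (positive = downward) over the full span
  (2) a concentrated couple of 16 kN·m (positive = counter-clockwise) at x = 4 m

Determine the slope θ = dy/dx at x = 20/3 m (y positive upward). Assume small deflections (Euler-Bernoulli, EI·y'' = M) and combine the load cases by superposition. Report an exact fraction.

θ(20/3) = 2981/6750000 rad

Load 1 — uniform load w=15 kN/m over full span:
  θ_1 = -wx(L-x)(L-2x)/(12EI) = -15·(20/3)·(10-(20/3))·(10-2·(20/3))/(12·200000) = 1/2160 rad
Load 2 — applied couple M₀=16 kN·m at a=4 m (b=L-a=6):
  θ_2 = (R_Ax²/2 - M_Ax - M₀(x-a))/EI  [x>a] with R_A=288/125, M_A=48/25 = ((288/125)·(20/3)²/2 - (48/25)·(20/3) - 16·((20/3)-4))/200000 = -1/46875 rad
Superposition: θ = Σ θ_i = 2981/6750000 rad ≈ 0.000442 rad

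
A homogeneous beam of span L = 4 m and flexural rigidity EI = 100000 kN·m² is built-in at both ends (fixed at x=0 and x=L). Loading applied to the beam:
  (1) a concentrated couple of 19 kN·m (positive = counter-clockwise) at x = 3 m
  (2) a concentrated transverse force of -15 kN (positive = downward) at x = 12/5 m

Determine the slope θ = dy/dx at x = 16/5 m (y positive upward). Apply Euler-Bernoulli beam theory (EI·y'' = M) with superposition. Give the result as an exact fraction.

θ(16/5) = 237/31250000 rad

Load 1 — applied couple M₀=19 kN·m at a=3 m (b=L-a=1):
  θ_1 = (R_Ax²/2 - M_Ax - M₀(x-a))/EI  [x>a] with R_A=171/32, M_A=95/16 = ((171/32)·(16/5)²/2 - (95/16)·(16/5) - 19·((16/5)-3))/100000 = 57/1250000 rad
Load 2 — point force P=-15 kN at a=12/5 m (b=L-a=8/5):
  θ_2 = Pa²(L-x)(2bL-(3b+a)(L-x))/(2L³EI)  [x>a] = (-15)·(12/5)²·(4-(16/5))·(2·(8/5)·4-(3·(8/5)+(12/5))·(4-(16/5)))/(2·4³·100000) = -297/7812500 rad
Superposition: θ = Σ θ_i = 237/31250000 rad ≈ 0.000008 rad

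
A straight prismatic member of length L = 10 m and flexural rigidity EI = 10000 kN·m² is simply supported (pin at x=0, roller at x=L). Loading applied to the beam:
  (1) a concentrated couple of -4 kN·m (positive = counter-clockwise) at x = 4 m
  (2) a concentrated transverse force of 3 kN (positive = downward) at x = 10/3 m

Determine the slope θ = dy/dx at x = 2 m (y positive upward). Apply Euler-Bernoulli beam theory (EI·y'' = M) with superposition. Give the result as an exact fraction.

θ(2) = -107/67500 rad

Load 1 — applied couple M₀=-4 kN·m at a=4 m (b=L-a=6):
  θ_1 = (M₀x²/(2L)+C₁)/EI  [x≤a] with C₁=M₀(3b²-L²)/(6L)=-8/15 = ((-4)·2²/(2·10)+(-8/15))/10000 = -1/7500 rad
Load 2 — point force P=3 kN at a=10/3 m (b=L-a=20/3):
  θ_2 = -Pb(L²-b²-3x²)/(6LEI)  [x≤a] = -3·(20/3)·(10²-(20/3)²-3·2²)/(6·10·10000) = -49/33750 rad
Superposition: θ = Σ θ_i = -107/67500 rad ≈ -0.001585 rad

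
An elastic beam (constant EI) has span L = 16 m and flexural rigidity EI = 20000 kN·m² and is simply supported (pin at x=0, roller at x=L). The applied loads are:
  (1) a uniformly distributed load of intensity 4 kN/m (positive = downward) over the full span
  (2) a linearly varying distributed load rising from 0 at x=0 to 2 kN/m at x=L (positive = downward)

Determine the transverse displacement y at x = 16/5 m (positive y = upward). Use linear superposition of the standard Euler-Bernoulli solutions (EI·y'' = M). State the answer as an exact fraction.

y(16/5) = -1224704/9765625 m

Load 1 — uniform load w=4 kN/m over full span:
  y_1 = -wx(L³-2Lx²+x³)/(24EI) = -4·(16/5)·(16³-2·16·(16/5)²+(16/5)³)/(24·20000) = -118784/1171875 m
Load 2 — triangular load w₀=2 kN/m (0→w₀ over full span):
  y_2 = -w₀x(7L⁴-10L²x²+3x⁴)/(360LEI) = -2·(16/5)·(7·16⁴-10·16²·(16/5)²+3·(16/5)⁴)/(360·16·20000) = -704512/29296875 m
Superposition: y = Σ y_i = -1224704/9765625 m ≈ -0.125410 m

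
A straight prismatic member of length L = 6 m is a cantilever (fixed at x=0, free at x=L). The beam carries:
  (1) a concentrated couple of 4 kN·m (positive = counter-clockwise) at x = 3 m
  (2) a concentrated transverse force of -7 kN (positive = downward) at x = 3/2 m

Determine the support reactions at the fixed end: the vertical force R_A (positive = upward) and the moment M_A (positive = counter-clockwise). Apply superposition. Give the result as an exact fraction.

R_A = -7 kN, M_A = -29/2 kN·m

Load 1 — applied couple M₀=4 kN·m at a=3 m (b=L-a=3):
  R_A = 0 kN
  M_A = -M₀ = -4 kN·m
Load 2 — point force P=-7 kN at a=3/2 m (b=L-a=9/2):
  R_A = P = (-7) = -7 kN
  M_A = Pa = (-7)·(3/2) = -21/2 kN·m
Superposition: R_A = -7 kN, M_A = -29/2 kN·m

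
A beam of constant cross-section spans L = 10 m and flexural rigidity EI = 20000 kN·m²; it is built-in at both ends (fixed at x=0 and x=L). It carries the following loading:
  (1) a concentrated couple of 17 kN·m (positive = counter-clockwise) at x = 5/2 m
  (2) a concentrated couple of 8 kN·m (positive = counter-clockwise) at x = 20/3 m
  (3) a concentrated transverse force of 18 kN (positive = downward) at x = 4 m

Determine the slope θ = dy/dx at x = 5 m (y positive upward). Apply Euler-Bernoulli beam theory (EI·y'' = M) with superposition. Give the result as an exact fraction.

Load 1 — applied couple M₀=17 kN·m at a=5/2 m (b=L-a=15/2):
  θ_1 = (R_Ax²/2 - M_Ax - M₀(x-a))/EI  [x>a] with R_A=153/80, M_A=-51/16 = ((153/80)·5²/2 - (-51/16)·5 - 17·(5-(5/2)))/20000 = -17/128000 rad
Load 2 — applied couple M₀=8 kN·m at a=20/3 m (b=L-a=10/3):
  θ_2 = (R_Ax²/2 - M_Ax)/EI  [x≤a] with R_A=16/15, M_A=8/3 = ((16/15)·5²/2 - (8/3)·5)/20000 = 0 rad
Load 3 — point force P=18 kN at a=4 m (b=L-a=6):
  θ_3 = Pa²(L-x)(2bL-(3b+a)(L-x))/(2L³EI)  [x>a] = 18·4²·(10-5)·(2·6·10-(3·6+4)·(10-5))/(2·10³·20000) = 9/25000 rad
Superposition: θ = Σ θ_i = 727/3200000 rad ≈ 0.000227 rad

θ(5) = 727/3200000 rad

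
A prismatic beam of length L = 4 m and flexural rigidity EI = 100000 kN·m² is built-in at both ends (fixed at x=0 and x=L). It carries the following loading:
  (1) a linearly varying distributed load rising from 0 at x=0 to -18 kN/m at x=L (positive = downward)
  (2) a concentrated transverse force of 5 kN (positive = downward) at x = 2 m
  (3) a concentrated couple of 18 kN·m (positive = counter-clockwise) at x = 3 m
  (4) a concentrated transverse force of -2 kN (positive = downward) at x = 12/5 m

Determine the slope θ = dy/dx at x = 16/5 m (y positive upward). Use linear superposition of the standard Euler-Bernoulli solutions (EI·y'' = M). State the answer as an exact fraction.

θ(16/5) = 153/156250000 rad

Load 1 — triangular load w₀=-18 kN/m (0→w₀ over full span):
  θ_1 = -w₀(2x(L-x)(L-2x)(x+2L)+x²(L-x)²)/(120LEI) = -(-18)·(2·(16/5)·(4-(16/5))·(4-2·(16/5))·((16/5)+2·4)+(16/5)²·(4-(16/5))²)/(120·4·100000) = -96/1953125 rad
Load 2 — point force P=5 kN at a=2 m (b=L-a=2):
  θ_2 = Pa²(L-x)(2bL-(3b+a)(L-x))/(2L³EI)  [x>a] = 5·2²·(4-(16/5))·(2·2·4-(3·2+2)·(4-(16/5)))/(2·4³·100000) = 3/250000 rad
Load 3 — applied couple M₀=18 kN·m at a=3 m (b=L-a=1):
  θ_3 = (R_Ax²/2 - M_Ax - M₀(x-a))/EI  [x>a] with R_A=81/16, M_A=45/8 = ((81/16)·(16/5)²/2 - (45/8)·(16/5) - 18·((16/5)-3))/100000 = 27/625000 rad
Load 4 — point force P=-2 kN at a=12/5 m (b=L-a=8/5):
  θ_4 = Pa²(L-x)(2bL-(3b+a)(L-x))/(2L³EI)  [x>a] = (-2)·(12/5)²·(4-(16/5))·(2·(8/5)·4-(3·(8/5)+(12/5))·(4-(16/5)))/(2·4³·100000) = -99/19531250 rad
Superposition: θ = Σ θ_i = 153/156250000 rad ≈ 0.000001 rad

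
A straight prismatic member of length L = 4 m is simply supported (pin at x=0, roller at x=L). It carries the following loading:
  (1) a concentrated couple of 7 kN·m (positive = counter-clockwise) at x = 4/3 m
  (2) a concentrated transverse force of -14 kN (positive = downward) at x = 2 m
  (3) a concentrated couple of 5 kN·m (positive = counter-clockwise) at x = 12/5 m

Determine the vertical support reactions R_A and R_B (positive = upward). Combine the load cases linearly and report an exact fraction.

Load 1 — applied couple M₀=7 kN·m at a=4/3 m (b=L-a=8/3):
  R_A = M₀/L = 7/4 kN
  R_B = -M₀/L = -7/4 kN
Load 2 — point force P=-14 kN at a=2 m (b=L-a=2):
  R_A = Pb/L = (-14)·2/4 = -7 kN
  R_B = Pa/L = (-14)·2/4 = -7 kN
Load 3 — applied couple M₀=5 kN·m at a=12/5 m (b=L-a=8/5):
  R_A = M₀/L = 5/4 kN
  R_B = -M₀/L = -5/4 kN
Superposition: R_A = -4 kN, R_B = -10 kN

R_A = -4 kN, R_B = -10 kN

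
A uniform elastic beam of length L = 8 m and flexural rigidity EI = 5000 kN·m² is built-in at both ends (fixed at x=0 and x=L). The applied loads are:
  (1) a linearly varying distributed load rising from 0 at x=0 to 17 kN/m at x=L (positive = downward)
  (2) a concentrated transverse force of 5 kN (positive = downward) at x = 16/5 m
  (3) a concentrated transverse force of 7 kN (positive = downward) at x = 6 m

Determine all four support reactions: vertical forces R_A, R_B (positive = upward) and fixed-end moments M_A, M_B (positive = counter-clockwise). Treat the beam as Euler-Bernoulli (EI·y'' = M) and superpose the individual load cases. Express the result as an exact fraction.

R_A = 19787/800 kN, M_A = 26791/600 kN·m, R_B = 44213/800 kN, M_B = -13223/200 kN·m

Load 1 — triangular load w₀=17 kN/m (0→w₀ over full span):
  R_A = 3w₀L/20 = 3·17·8/20 = 102/5 kN
  M_A = w₀L²/30 = 17·8²/30 = 544/15 kN·m
  R_B = 7w₀L/20 = 7·17·8/20 = 238/5 kN
  M_B = -w₀L²/20 = -17·8²/20 = -272/5 kN·m
Load 2 — point force P=5 kN at a=16/5 m (b=L-a=24/5):
  R_A = Pb²(3a+b)/L³ = 5·(24/5)²·(3·(16/5)+(24/5))/8³ = 81/25 kN
  M_A = Pab²/L² = 5·(16/5)·(24/5)²/8² = 144/25 kN·m
  R_B = Pa²(a+3b)/L³ = 5·(16/5)²·((16/5)+3·(24/5))/8³ = 44/25 kN
  M_B = -Pa²b/L² = -5·(16/5)²·(24/5)/8² = -96/25 kN·m
Load 3 — point force P=7 kN at a=6 m (b=L-a=2):
  R_A = Pb²(3a+b)/L³ = 7·2²·(3·6+2)/8³ = 35/32 kN
  M_A = Pab²/L² = 7·6·2²/8² = 21/8 kN·m
  R_B = Pa²(a+3b)/L³ = 7·6²·(6+3·2)/8³ = 189/32 kN
  M_B = -Pa²b/L² = -7·6²·2/8² = -63/8 kN·m
Superposition: R_A = 19787/800 kN, M_A = 26791/600 kN·m, R_B = 44213/800 kN, M_B = -13223/200 kN·m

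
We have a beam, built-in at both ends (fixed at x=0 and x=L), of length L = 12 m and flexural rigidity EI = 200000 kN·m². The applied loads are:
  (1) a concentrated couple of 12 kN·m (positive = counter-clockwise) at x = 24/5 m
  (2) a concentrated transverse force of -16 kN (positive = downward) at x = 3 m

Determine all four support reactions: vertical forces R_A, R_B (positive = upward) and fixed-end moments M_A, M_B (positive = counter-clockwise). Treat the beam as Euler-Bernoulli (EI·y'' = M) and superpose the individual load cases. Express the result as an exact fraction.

Load 1 — applied couple M₀=12 kN·m at a=24/5 m (b=L-a=36/5):
  R_A = 6M₀ab/L³ = 6·12·(24/5)·(36/5)/12³ = 36/25 kN
  M_A = M₀b(2a-b)/L² = 12·(36/5)·(2·(24/5)-(36/5))/12² = 36/25 kN·m
  R_B = -6M₀ab/L³ = -6·12·(24/5)·(36/5)/12³ = -36/25 kN
  M_B = M₀a(2b-a)/L² = 12·(24/5)·(2·(36/5)-(24/5))/12² = 96/25 kN·m
Load 2 — point force P=-16 kN at a=3 m (b=L-a=9):
  R_A = Pb²(3a+b)/L³ = (-16)·9²·(3·3+9)/12³ = -27/2 kN
  M_A = Pab²/L² = (-16)·3·9²/12² = -27 kN·m
  R_B = Pa²(a+3b)/L³ = (-16)·3²·(3+3·9)/12³ = -5/2 kN
  M_B = -Pa²b/L² = -(-16)·3²·9/12² = 9 kN·m
Superposition: R_A = -603/50 kN, M_A = -639/25 kN·m, R_B = -197/50 kN, M_B = 321/25 kN·m

R_A = -603/50 kN, M_A = -639/25 kN·m, R_B = -197/50 kN, M_B = 321/25 kN·m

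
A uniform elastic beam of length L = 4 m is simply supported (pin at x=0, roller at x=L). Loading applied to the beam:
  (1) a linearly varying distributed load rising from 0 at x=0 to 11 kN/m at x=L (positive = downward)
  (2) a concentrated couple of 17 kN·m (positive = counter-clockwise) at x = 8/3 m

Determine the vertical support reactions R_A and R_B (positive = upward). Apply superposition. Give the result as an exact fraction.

Load 1 — triangular load w₀=11 kN/m (0→w₀ over full span):
  R_A = w₀L/6 = 11·4/6 = 22/3 kN
  R_B = w₀L/3 = 11·4/3 = 44/3 kN
Load 2 — applied couple M₀=17 kN·m at a=8/3 m (b=L-a=4/3):
  R_A = M₀/L = 17/4 kN
  R_B = -M₀/L = -17/4 kN
Superposition: R_A = 139/12 kN, R_B = 125/12 kN

R_A = 139/12 kN, R_B = 125/12 kN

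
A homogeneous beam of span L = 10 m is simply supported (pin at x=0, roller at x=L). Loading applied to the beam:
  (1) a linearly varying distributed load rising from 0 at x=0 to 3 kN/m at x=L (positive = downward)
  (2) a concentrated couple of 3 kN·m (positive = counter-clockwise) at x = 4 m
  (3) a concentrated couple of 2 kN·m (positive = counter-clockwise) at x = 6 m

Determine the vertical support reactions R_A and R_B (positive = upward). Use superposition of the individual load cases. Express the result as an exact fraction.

R_A = 11/2 kN, R_B = 19/2 kN

Load 1 — triangular load w₀=3 kN/m (0→w₀ over full span):
  R_A = w₀L/6 = 3·10/6 = 5 kN
  R_B = w₀L/3 = 3·10/3 = 10 kN
Load 2 — applied couple M₀=3 kN·m at a=4 m (b=L-a=6):
  R_A = M₀/L = 3/10 kN
  R_B = -M₀/L = -3/10 kN
Load 3 — applied couple M₀=2 kN·m at a=6 m (b=L-a=4):
  R_A = M₀/L = 2/10 = 1/5 kN
  R_B = -M₀/L = -2/10 = -1/5 kN
Superposition: R_A = 11/2 kN, R_B = 19/2 kN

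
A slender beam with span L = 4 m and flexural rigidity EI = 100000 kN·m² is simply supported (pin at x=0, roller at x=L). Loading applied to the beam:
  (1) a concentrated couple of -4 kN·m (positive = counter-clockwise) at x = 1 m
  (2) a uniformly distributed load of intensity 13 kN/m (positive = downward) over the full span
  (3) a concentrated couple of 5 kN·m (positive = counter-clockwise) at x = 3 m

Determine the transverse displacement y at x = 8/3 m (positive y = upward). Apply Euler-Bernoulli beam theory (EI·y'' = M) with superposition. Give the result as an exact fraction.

y(8/3) = -10553/24300000 m

Load 1 — applied couple M₀=-4 kN·m at a=1 m (b=L-a=3):
  y_1 = (M₀x³/(6L)-M₀(x-a)²/2+C₁x)/EI  [x>a] with C₁=M₀(3b²-L²)/(6L)=-11/6 = ((-4)·(8/3)³/(6·4)-(-4)·((8/3)-1)²/2+(-11/6)·(8/3))/100000 = -101/4050000 m
Load 2 — uniform load w=13 kN/m over full span:
  y_2 = -wx(L³-2Lx²+x³)/(24EI) = -13·(8/3)·(4³-2·4·(8/3)²+(8/3)³)/(24·100000) = -286/759375 m
Load 3 — applied couple M₀=5 kN·m at a=3 m (b=L-a=1):
  y_3 = (M₀x³/(6L)+C₁x)/EI  [x≤a] with C₁=M₀(3b²-L²)/(6L)=-65/24 = (5·(8/3)³/(6·4)+(-65/24)·(8/3))/100000 = -53/1620000 m
Superposition: y = Σ y_i = -10553/24300000 m ≈ -0.000434 m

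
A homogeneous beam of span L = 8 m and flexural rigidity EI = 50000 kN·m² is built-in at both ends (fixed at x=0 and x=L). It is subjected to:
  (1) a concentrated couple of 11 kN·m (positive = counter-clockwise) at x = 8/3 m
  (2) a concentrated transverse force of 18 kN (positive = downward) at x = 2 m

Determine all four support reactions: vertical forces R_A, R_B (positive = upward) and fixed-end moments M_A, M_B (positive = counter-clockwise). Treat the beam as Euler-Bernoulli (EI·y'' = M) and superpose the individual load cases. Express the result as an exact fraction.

Load 1 — applied couple M₀=11 kN·m at a=8/3 m (b=L-a=16/3):
  R_A = 6M₀ab/L³ = 6·11·(8/3)·(16/3)/8³ = 11/6 kN
  M_A = M₀b(2a-b)/L² = 11·(16/3)·(2·(8/3)-(16/3))/8² = 0 kN·m
  R_B = -6M₀ab/L³ = -6·11·(8/3)·(16/3)/8³ = -11/6 kN
  M_B = M₀a(2b-a)/L² = 11·(8/3)·(2·(16/3)-(8/3))/8² = 11/3 kN·m
Load 2 — point force P=18 kN at a=2 m (b=L-a=6):
  R_A = Pb²(3a+b)/L³ = 18·6²·(3·2+6)/8³ = 243/16 kN
  M_A = Pab²/L² = 18·2·6²/8² = 81/4 kN·m
  R_B = Pa²(a+3b)/L³ = 18·2²·(2+3·6)/8³ = 45/16 kN
  M_B = -Pa²b/L² = -18·2²·6/8² = -27/4 kN·m
Superposition: R_A = 817/48 kN, M_A = 81/4 kN·m, R_B = 47/48 kN, M_B = -37/12 kN·m

R_A = 817/48 kN, M_A = 81/4 kN·m, R_B = 47/48 kN, M_B = -37/12 kN·m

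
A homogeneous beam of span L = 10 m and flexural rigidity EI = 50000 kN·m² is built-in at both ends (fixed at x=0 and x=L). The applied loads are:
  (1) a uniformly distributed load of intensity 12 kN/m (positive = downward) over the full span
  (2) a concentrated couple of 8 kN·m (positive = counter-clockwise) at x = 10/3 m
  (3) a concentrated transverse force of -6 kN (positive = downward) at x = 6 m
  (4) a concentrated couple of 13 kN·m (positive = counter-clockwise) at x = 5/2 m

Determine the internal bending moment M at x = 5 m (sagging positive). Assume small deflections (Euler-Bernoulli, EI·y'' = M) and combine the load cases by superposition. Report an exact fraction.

Load 1 — uniform load w=12 kN/m over full span:
  M_1 = wLx/2 - wL²/12 - wx²/2 = 12·10·5/2 - 12·10²/12 - 12·5²/2 = 50 kN·m
Load 2 — applied couple M₀=8 kN·m at a=10/3 m (b=L-a=20/3):
  M_2 = R_Ax - M_A - M₀  [x>a] with R_A=16/15, M_A=0 = (16/15)·5 - 0 - 8 = -8/3 kN·m
Load 3 — point force P=-6 kN at a=6 m (b=L-a=4):
  M_3 = Pb²(3a+b)x/L³ - Pab²/L²  [x≤a] = (-6)·4²·(3·6+4)·5/10³ - (-6)·6·4²/10² = -24/5 kN·m
Load 4 — applied couple M₀=13 kN·m at a=5/2 m (b=L-a=15/2):
  M_4 = R_Ax - M_A - M₀  [x>a] with R_A=117/80, M_A=-39/16 = (117/80)·5 - (-39/16) - 13 = -13/4 kN·m
Superposition: M = Σ M_i = 2357/60 kN·m ≈ 39.283333 kN·m

M(5) = 2357/60 kN·m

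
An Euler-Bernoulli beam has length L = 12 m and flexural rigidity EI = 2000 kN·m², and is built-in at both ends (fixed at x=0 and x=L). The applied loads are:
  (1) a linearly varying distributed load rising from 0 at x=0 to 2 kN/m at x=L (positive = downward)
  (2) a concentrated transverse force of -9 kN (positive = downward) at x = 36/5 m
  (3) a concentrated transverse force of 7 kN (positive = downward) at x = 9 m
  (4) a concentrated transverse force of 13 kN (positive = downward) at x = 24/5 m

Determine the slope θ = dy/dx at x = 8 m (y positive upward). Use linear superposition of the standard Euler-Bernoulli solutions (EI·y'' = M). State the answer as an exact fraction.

Load 1 — triangular load w₀=2 kN/m (0→w₀ over full span):
  θ_1 = -w₀(2x(L-x)(L-2x)(x+2L)+x²(L-x)²)/(120LEI) = -2·(2·8·(12-8)·(12-2·8)·(8+2·12)+8²·(12-8)²)/(120·12·2000) = 28/5625 rad
Load 2 — point force P=-9 kN at a=36/5 m (b=L-a=24/5):
  θ_2 = Pa²(L-x)(2bL-(3b+a)(L-x))/(2L³EI)  [x>a] = (-9)·(36/5)²·(12-8)·(2·(24/5)·12-(3·(24/5)+(36/5))·(12-8))/(2·12³·2000) = -243/31250 rad
Load 3 — point force P=7 kN at a=9 m (b=L-a=3):
  θ_3 = -Pb²x(2aL-(3a+b)x)/(2L³EI)  [x≤a] = -7·3²·8·(2·9·12-(3·9+3)·8)/(2·12³·2000) = 7/4000 rad
Load 4 — point force P=13 kN at a=24/5 m (b=L-a=36/5):
  θ_4 = Pa²(L-x)(2bL-(3b+a)(L-x))/(2L³EI)  [x>a] = 13·(24/5)²·(12-8)·(2·(36/5)·12-(3·(36/5)+(24/5))·(12-8))/(2·12³·2000) = 182/15625 rad
Superposition: θ = Σ θ_i = 47699/4500000 rad ≈ 0.010600 rad

θ(8) = 47699/4500000 rad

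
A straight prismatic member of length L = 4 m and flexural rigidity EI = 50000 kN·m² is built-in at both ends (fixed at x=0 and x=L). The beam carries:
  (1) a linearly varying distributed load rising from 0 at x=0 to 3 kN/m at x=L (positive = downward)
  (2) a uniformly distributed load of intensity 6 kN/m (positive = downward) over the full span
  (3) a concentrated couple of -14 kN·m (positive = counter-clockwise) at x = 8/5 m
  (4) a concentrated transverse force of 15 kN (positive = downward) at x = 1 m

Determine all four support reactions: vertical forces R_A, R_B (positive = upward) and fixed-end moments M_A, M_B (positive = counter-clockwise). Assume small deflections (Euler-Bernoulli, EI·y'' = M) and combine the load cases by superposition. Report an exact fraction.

Load 1 — triangular load w₀=3 kN/m (0→w₀ over full span):
  R_A = 3w₀L/20 = 3·3·4/20 = 9/5 kN
  M_A = w₀L²/30 = 3·4²/30 = 8/5 kN·m
  R_B = 7w₀L/20 = 7·3·4/20 = 21/5 kN
  M_B = -w₀L²/20 = -3·4²/20 = -12/5 kN·m
Load 2 — uniform load w=6 kN/m over full span:
  R_A = wL/2 = 6·4/2 = 12 kN
  M_A = wL²/12 = 6·4²/12 = 8 kN·m
  R_B = wL/2 = 6·4/2 = 12 kN
  M_B = -wL²/12 = -6·4²/12 = -8 kN·m
Load 3 — applied couple M₀=-14 kN·m at a=8/5 m (b=L-a=12/5):
  R_A = 6M₀ab/L³ = 6·(-14)·(8/5)·(12/5)/4³ = -126/25 kN
  M_A = M₀b(2a-b)/L² = (-14)·(12/5)·(2·(8/5)-(12/5))/4² = -42/25 kN·m
  R_B = -6M₀ab/L³ = -6·(-14)·(8/5)·(12/5)/4³ = 126/25 kN
  M_B = M₀a(2b-a)/L² = (-14)·(8/5)·(2·(12/5)-(8/5))/4² = -112/25 kN·m
Load 4 — point force P=15 kN at a=1 m (b=L-a=3):
  R_A = Pb²(3a+b)/L³ = 15·3²·(3·1+3)/4³ = 405/32 kN
  M_A = Pab²/L² = 15·1·3²/4² = 135/16 kN·m
  R_B = Pa²(a+3b)/L³ = 15·1²·(1+3·3)/4³ = 75/32 kN
  M_B = -Pa²b/L² = -15·1²·3/4² = -45/16 kN·m
Superposition: R_A = 17133/800 kN, M_A = 6543/400 kN·m, R_B = 18867/800 kN, M_B = -7077/400 kN·m

R_A = 17133/800 kN, M_A = 6543/400 kN·m, R_B = 18867/800 kN, M_B = -7077/400 kN·m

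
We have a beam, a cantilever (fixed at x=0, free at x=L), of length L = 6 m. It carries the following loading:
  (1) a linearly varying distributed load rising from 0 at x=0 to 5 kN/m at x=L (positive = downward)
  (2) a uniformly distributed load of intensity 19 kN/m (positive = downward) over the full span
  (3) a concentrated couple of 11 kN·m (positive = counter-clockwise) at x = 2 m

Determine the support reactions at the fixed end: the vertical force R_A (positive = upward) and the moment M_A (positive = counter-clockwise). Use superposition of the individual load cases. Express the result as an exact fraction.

R_A = 129 kN, M_A = 391 kN·m

Load 1 — triangular load w₀=5 kN/m (0→w₀ over full span):
  R_A = w₀L/2 = 5·6/2 = 15 kN
  M_A = w₀L²/3 = 5·6²/3 = 60 kN·m
Load 2 — uniform load w=19 kN/m over full span:
  R_A = wL = 19·6 = 114 kN
  M_A = wL²/2 = 19·6²/2 = 342 kN·m
Load 3 — applied couple M₀=11 kN·m at a=2 m (b=L-a=4):
  R_A = 0 kN
  M_A = -M₀ = -11 kN·m
Superposition: R_A = 129 kN, M_A = 391 kN·m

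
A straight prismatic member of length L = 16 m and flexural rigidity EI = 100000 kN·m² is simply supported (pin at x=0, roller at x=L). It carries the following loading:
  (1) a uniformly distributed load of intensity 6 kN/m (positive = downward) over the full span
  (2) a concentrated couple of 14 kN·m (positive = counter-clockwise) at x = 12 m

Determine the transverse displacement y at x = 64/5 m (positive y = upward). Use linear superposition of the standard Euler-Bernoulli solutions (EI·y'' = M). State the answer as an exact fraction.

y(64/5) = -122179/3906250 m

Load 1 — uniform load w=6 kN/m over full span:
  y_1 = -wx(L³-2Lx²+x³)/(24EI) = -6·(64/5)·(16³-2·16·(64/5)²+(64/5)³)/(24·100000) = -59392/1953125 m
Load 2 — applied couple M₀=14 kN·m at a=12 m (b=L-a=4):
  y_2 = (M₀x³/(6L)-M₀(x-a)²/2+C₁x)/EI  [x>a] with C₁=M₀(3b²-L²)/(6L)=-91/3 = (14·(64/5)³/(6·16)-14·((64/5)-12)²/2+(-91/3)·(64/5))/100000 = -679/781250 m
Superposition: y = Σ y_i = -122179/3906250 m ≈ -0.031278 m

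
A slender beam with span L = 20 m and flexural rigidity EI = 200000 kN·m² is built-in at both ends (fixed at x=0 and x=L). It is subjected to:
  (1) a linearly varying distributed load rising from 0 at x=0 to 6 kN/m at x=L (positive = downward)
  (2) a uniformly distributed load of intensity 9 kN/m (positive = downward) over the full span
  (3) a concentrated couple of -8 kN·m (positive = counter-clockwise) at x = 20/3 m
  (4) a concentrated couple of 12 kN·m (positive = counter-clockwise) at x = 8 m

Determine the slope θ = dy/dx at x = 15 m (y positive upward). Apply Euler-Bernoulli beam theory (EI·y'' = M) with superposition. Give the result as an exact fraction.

Load 1 — triangular load w₀=6 kN/m (0→w₀ over full span):
  θ_1 = -w₀(2x(L-x)(L-2x)(x+2L)+x²(L-x)²)/(120LEI) = -6·(2·15·(20-15)·(20-2·15)·(15+2·20)+15²·(20-15)²)/(120·20·200000) = 123/128000 rad
Load 2 — uniform load w=9 kN/m over full span:
  θ_2 = -wx(L-x)(L-2x)/(12EI) = -9·15·(20-15)·(20-2·15)/(12·200000) = 9/3200 rad
Load 3 — applied couple M₀=-8 kN·m at a=20/3 m (b=L-a=40/3):
  θ_3 = (R_Ax²/2 - M_Ax - M₀(x-a))/EI  [x>a] with R_A=-8/15, M_A=0 = ((-8/15)·15²/2 - 0·15 - (-8)·(15-(20/3)))/200000 = 1/30000 rad
Load 4 — applied couple M₀=12 kN·m at a=8 m (b=L-a=12):
  θ_4 = (R_Ax²/2 - M_Ax - M₀(x-a))/EI  [x>a] with R_A=108/125, M_A=36/25 = ((108/125)·15²/2 - (36/25)·15 - 12·(15-8))/200000 = -21/500000 rad
Superposition: θ = Σ θ_i = 180709/48000000 rad ≈ 0.003765 rad

θ(15) = 180709/48000000 rad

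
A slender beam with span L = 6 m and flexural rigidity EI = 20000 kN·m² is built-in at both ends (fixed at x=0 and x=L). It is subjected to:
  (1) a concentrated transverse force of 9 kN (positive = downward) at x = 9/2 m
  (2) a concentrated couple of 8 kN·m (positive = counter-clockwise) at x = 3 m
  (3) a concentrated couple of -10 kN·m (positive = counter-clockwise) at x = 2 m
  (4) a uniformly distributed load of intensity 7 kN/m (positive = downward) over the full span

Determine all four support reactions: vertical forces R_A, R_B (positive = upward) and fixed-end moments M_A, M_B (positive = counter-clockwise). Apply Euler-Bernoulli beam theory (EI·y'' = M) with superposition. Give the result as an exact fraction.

R_A = 6389/288 kN, M_A = 817/32 kN·m, R_B = 8299/288 kN, M_B = -2873/96 kN·m

Load 1 — point force P=9 kN at a=9/2 m (b=L-a=3/2):
  R_A = Pb²(3a+b)/L³ = 9·(3/2)²·(3·(9/2)+(3/2))/6³ = 45/32 kN
  M_A = Pab²/L² = 9·(9/2)·(3/2)²/6² = 81/32 kN·m
  R_B = Pa²(a+3b)/L³ = 9·(9/2)²·((9/2)+3·(3/2))/6³ = 243/32 kN
  M_B = -Pa²b/L² = -9·(9/2)²·(3/2)/6² = -243/32 kN·m
Load 2 — applied couple M₀=8 kN·m at a=3 m (b=L-a=3):
  R_A = 6M₀ab/L³ = 6·8·3·3/6³ = 2 kN
  M_A = M₀b(2a-b)/L² = 8·3·(2·3-3)/6² = 2 kN·m
  R_B = -6M₀ab/L³ = -6·8·3·3/6³ = -2 kN
  M_B = M₀a(2b-a)/L² = 8·3·(2·3-3)/6² = 2 kN·m
Load 3 — applied couple M₀=-10 kN·m at a=2 m (b=L-a=4):
  R_A = 6M₀ab/L³ = 6·(-10)·2·4/6³ = -20/9 kN
  M_A = M₀b(2a-b)/L² = (-10)·4·(2·2-4)/6² = 0 kN·m
  R_B = -6M₀ab/L³ = -6·(-10)·2·4/6³ = 20/9 kN
  M_B = M₀a(2b-a)/L² = (-10)·2·(2·4-2)/6² = -10/3 kN·m
Load 4 — uniform load w=7 kN/m over full span:
  R_A = wL/2 = 7·6/2 = 21 kN
  M_A = wL²/12 = 7·6²/12 = 21 kN·m
  R_B = wL/2 = 7·6/2 = 21 kN
  M_B = -wL²/12 = -7·6²/12 = -21 kN·m
Superposition: R_A = 6389/288 kN, M_A = 817/32 kN·m, R_B = 8299/288 kN, M_B = -2873/96 kN·m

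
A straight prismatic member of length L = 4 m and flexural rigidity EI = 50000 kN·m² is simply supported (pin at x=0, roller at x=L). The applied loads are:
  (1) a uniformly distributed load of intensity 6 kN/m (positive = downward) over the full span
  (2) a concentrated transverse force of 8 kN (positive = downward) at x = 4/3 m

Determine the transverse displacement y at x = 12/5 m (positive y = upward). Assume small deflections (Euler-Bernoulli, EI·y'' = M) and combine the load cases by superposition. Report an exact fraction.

y(12/5) = -86504/158203125 m

Load 1 — uniform load w=6 kN/m over full span:
  y_1 = -wx(L³-2Lx²+x³)/(24EI) = -6·(12/5)·(4³-2·4·(12/5)²+(12/5)³)/(24·50000) = -744/1953125 m
Load 2 — point force P=8 kN at a=4/3 m (b=L-a=8/3):
  y_2 = -Pa(L-x)(2Lx-a²-x²)/(6LEI)  [x>a] = -8·(4/3)·(4-(12/5))·(2·4·(12/5)-(4/3)²-(12/5)²)/(6·4·50000) = -5248/31640625 m
Superposition: y = Σ y_i = -86504/158203125 m ≈ -0.000547 m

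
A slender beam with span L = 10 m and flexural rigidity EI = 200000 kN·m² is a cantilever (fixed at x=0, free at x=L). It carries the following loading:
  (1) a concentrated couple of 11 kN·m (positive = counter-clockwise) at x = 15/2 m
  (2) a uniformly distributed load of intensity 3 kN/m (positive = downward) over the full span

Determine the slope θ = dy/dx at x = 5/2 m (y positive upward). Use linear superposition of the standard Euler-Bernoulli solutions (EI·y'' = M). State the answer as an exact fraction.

θ(5/2) = -837/640000 rad

Load 1 — applied couple M₀=11 kN·m at a=15/2 m (b=L-a=5/2):
  θ_1 = M₀x/EI  [x≤a] = 11·(5/2)/200000 = 11/80000 rad
Load 2 — uniform load w=3 kN/m over full span:
  θ_2 = -wx(x²-3Lx+3L²)/(6EI) = -3·(5/2)·((5/2)²-3·10·(5/2)+3·10²)/(6·200000) = -37/25600 rad
Superposition: θ = Σ θ_i = -837/640000 rad ≈ -0.001308 rad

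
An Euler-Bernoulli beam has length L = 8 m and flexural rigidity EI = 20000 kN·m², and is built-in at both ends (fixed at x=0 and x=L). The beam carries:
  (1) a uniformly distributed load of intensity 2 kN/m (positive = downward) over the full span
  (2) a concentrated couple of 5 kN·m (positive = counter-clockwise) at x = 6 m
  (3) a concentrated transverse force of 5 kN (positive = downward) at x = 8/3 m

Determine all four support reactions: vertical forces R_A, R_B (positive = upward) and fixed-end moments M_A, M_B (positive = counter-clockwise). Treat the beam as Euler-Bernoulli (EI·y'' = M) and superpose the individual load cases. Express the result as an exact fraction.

R_A = 21439/1728 kN, M_A = 7843/432 kN·m, R_B = 14849/1728 kN, M_B = -6293/432 kN·m

Load 1 — uniform load w=2 kN/m over full span:
  R_A = wL/2 = 2·8/2 = 8 kN
  M_A = wL²/12 = 2·8²/12 = 32/3 kN·m
  R_B = wL/2 = 2·8/2 = 8 kN
  M_B = -wL²/12 = -2·8²/12 = -32/3 kN·m
Load 2 — applied couple M₀=5 kN·m at a=6 m (b=L-a=2):
  R_A = 6M₀ab/L³ = 6·5·6·2/8³ = 45/64 kN
  M_A = M₀b(2a-b)/L² = 5·2·(2·6-2)/8² = 25/16 kN·m
  R_B = -6M₀ab/L³ = -6·5·6·2/8³ = -45/64 kN
  M_B = M₀a(2b-a)/L² = 5·6·(2·2-6)/8² = -15/16 kN·m
Load 3 — point force P=5 kN at a=8/3 m (b=L-a=16/3):
  R_A = Pb²(3a+b)/L³ = 5·(16/3)²·(3·(8/3)+(16/3))/8³ = 100/27 kN
  M_A = Pab²/L² = 5·(8/3)·(16/3)²/8² = 160/27 kN·m
  R_B = Pa²(a+3b)/L³ = 5·(8/3)²·((8/3)+3·(16/3))/8³ = 35/27 kN
  M_B = -Pa²b/L² = -5·(8/3)²·(16/3)/8² = -80/27 kN·m
Superposition: R_A = 21439/1728 kN, M_A = 7843/432 kN·m, R_B = 14849/1728 kN, M_B = -6293/432 kN·m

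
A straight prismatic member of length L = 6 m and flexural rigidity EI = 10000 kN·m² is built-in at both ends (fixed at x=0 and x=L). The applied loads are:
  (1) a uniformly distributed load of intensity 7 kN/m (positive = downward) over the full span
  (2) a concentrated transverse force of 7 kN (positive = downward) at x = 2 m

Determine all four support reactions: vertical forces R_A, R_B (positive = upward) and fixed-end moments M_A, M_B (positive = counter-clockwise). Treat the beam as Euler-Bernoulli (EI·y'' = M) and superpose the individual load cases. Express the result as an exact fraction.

Load 1 — uniform load w=7 kN/m over full span:
  R_A = wL/2 = 7·6/2 = 21 kN
  M_A = wL²/12 = 7·6²/12 = 21 kN·m
  R_B = wL/2 = 7·6/2 = 21 kN
  M_B = -wL²/12 = -7·6²/12 = -21 kN·m
Load 2 — point force P=7 kN at a=2 m (b=L-a=4):
  R_A = Pb²(3a+b)/L³ = 7·4²·(3·2+4)/6³ = 140/27 kN
  M_A = Pab²/L² = 7·2·4²/6² = 56/9 kN·m
  R_B = Pa²(a+3b)/L³ = 7·2²·(2+3·4)/6³ = 49/27 kN
  M_B = -Pa²b/L² = -7·2²·4/6² = -28/9 kN·m
Superposition: R_A = 707/27 kN, M_A = 245/9 kN·m, R_B = 616/27 kN, M_B = -217/9 kN·m

R_A = 707/27 kN, M_A = 245/9 kN·m, R_B = 616/27 kN, M_B = -217/9 kN·m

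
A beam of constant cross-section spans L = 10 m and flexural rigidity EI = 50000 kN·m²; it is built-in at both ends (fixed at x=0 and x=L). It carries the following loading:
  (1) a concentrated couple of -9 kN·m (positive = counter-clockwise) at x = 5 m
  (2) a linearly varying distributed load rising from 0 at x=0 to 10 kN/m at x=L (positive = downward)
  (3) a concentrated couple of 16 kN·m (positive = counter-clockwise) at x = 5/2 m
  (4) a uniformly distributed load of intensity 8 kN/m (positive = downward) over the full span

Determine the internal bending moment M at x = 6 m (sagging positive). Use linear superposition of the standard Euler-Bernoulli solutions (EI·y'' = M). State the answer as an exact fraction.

Load 1 — applied couple M₀=-9 kN·m at a=5 m (b=L-a=5):
  M_1 = R_Ax - M_A - M₀  [x>a] with R_A=-27/20, M_A=-9/4 = (-27/20)·6 - (-9/4) - (-9) = 63/20 kN·m
Load 2 — triangular load w₀=10 kN/m (0→w₀ over full span):
  M_2 = 3w₀Lx/20 - w₀L²/30 - w₀x³/(6L) = 3·10·10·6/20 - 10·10²/30 - 10·6³/(6·10) = 62/3 kN·m
Load 3 — applied couple M₀=16 kN·m at a=5/2 m (b=L-a=15/2):
  M_3 = R_Ax - M_A - M₀  [x>a] with R_A=9/5, M_A=-3 = (9/5)·6 - (-3) - 16 = -11/5 kN·m
Load 4 — uniform load w=8 kN/m over full span:
  M_4 = wLx/2 - wL²/12 - wx²/2 = 8·10·6/2 - 8·10²/12 - 8·6²/2 = 88/3 kN·m
Superposition: M = Σ M_i = 1019/20 kN·m ≈ 50.950000 kN·m

M(6) = 1019/20 kN·m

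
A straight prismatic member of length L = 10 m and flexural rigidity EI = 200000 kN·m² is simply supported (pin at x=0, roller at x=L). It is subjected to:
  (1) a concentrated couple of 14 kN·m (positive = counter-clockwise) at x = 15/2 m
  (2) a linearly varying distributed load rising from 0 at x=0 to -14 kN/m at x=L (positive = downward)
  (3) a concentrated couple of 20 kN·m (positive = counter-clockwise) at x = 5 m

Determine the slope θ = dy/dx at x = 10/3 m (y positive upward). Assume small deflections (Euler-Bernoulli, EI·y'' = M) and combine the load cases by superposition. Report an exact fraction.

Load 1 — applied couple M₀=14 kN·m at a=15/2 m (b=L-a=5/2):
  θ_1 = (M₀x²/(2L)+C₁)/EI  [x≤a] with C₁=M₀(3b²-L²)/(6L)=-455/24 = (14·(10/3)²/(2·10)+(-455/24))/200000 = -161/2880000 rad
Load 2 — triangular load w₀=-14 kN/m (0→w₀ over full span):
  θ_2 = -w₀(7L⁴-30L²x²+15x⁴)/(360LEI) = -(-14)·(7·10⁴-30·10²·(10/3)²+15·(10/3)⁴)/(360·10·200000) = 91/121500 rad
Load 3 — applied couple M₀=20 kN·m at a=5 m (b=L-a=5):
  θ_3 = (M₀x²/(2L)+C₁)/EI  [x≤a] with C₁=M₀(3b²-L²)/(6L)=-25/3 = (20·(10/3)²/(2·10)+(-25/3))/200000 = 1/72000 rad
Superposition: θ = Σ θ_i = 54973/77760000 rad ≈ 0.000707 rad

θ(10/3) = 54973/77760000 rad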